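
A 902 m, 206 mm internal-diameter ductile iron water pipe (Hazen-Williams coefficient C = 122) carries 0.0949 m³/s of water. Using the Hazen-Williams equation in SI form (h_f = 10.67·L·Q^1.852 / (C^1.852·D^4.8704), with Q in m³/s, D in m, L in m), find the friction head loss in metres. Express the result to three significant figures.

h_f = 10.67·902·0.0949^1.852 / (122^1.852·0.206^4.8704) = 36.90 m

h_f ≈ 36.9 m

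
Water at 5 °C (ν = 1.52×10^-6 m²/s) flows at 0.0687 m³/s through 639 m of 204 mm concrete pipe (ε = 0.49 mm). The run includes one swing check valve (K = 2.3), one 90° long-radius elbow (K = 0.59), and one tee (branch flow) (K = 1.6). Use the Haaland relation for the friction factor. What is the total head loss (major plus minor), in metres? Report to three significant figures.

H_L ≈ 18.8 m

V = 4Q/(πD²) = 2.102 m/s; V²/2g = 0.2252 m
Re = 2.82×10^5, ε/D = 0.00240 → f = 0.02515 (Haaland)
Major: h_f = f(L/D)·V²/2g = 0.02515·3132·0.2252 = 17.74 m
Minor: ΣK = 4.49; h_m = ΣK·V²/2g = 1.011 m
Total H_L = 17.74 + 1.011 = 18.75 m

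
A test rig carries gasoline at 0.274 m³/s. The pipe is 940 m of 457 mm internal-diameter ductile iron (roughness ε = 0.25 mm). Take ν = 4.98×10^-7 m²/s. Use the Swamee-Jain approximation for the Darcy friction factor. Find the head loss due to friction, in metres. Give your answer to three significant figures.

h_f ≈ 5.10 m

V = 4Q/(πD²) = 4·0.274/(π·0.457²) = 1.670 m/s
Re = VD/ν = 1.670·0.457/4.98×10^-7 = 1.53×10^6 → turbulent
ε/D = 0.25/457 = 5.47×10^-4
Swamee-Jain: f = 0.01743
h_f = f(L/D)V²/(2g) = 0.01743·(940/0.457)·1.670²/(2·9.81) = 5.100 m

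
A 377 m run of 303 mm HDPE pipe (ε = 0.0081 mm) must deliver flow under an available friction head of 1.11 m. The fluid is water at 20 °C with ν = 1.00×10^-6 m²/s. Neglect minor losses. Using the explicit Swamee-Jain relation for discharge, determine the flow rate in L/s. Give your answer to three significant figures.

Q ≈ 79.3 L/s

Swamee-Jain (Type II): Q = -0.965·√(gD⁵h_f/L)·ln[ε/(3.7D) + √(3.17ν²L/(gD³h_f))]
√(gD⁵h_f/L) = √(9.81·0.303⁵·1.11/377) = 0.008589
ε/(3.7D) = 7.23×10^-6; √(3.17ν²L/(gD³h_f)) = 6.28×10^-5
Q = -0.965·0.008589·ln(7.004×10^-5) = 0.07929 m³/s
Check: V = 1.10 m/s, Re = 3.33×10^5, f = 0.01442, h_f = 1.11 m ≈ 1.11 m ✓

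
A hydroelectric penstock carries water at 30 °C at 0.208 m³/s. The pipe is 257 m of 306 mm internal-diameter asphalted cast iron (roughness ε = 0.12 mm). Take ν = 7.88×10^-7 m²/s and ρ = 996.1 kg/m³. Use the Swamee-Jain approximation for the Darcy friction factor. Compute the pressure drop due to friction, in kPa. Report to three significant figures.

Δp ≈ 55.1 kPa

V = 4Q/(πD²) = 4·0.208/(π·0.306²) = 2.828 m/s
Re = VD/ν = 2.828·0.306/7.88×10^-7 = 1.10×10^6 → turbulent
ε/D = 0.12/306 = 3.92×10^-4
Swamee-Jain: f = 0.01647
h_f = f(L/D)V²/(2g) = 0.01647·(257/0.306)·2.828²/(2·9.81) = 5.639 m
Δp = ρg·h_f = 996.1·9.81·5.639 = 55.11 kPa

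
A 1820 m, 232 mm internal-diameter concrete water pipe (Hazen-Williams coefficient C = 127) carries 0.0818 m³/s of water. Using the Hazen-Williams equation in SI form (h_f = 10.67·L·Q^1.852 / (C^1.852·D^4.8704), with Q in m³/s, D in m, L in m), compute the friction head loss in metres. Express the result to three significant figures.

h_f ≈ 29.4 m

h_f = 10.67·1820·0.0818^1.852 / (127^1.852·0.232^4.8704) = 29.43 m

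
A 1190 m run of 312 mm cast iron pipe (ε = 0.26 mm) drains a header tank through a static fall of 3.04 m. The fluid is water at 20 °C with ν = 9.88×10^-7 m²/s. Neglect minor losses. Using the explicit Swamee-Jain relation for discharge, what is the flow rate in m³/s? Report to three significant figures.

Swamee-Jain (Type II): Q = -0.965·√(gD⁵h_f/L)·ln[ε/(3.7D) + √(3.17ν²L/(gD³h_f))]
√(gD⁵h_f/L) = √(9.81·0.312⁵·3.04/1190) = 0.008608
ε/(3.7D) = 2.25×10^-4; √(3.17ν²L/(gD³h_f)) = 6.38×10^-5
Q = -0.965·0.008608·ln(2.890×10^-4) = 0.06769 m³/s
Check: V = 0.885 m/s, Re = 2.80×10^5, f = 0.02010, h_f = 3.06 m ≈ 3.04 m ✓

Q ≈ 0.0677 m³/s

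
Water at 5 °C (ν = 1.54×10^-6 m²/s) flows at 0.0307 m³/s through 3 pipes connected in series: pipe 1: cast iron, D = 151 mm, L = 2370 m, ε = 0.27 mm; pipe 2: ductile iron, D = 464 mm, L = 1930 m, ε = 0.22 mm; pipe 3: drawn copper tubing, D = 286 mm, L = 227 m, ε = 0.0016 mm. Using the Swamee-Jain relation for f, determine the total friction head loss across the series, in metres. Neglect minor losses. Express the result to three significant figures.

H ≈ 56.9 m

Pipe 1: V = 1.714 m/s, Re = 1.68×10^5, ε/D = 0.00179, f = 0.02405, h_1 = f(L/D)V²/2g = 56.55 m
Pipe 2: V = 0.1816 m/s, Re = 5.47×10^4, ε/D = 4.74×10^-4, f = 0.02220, h_2 = f(L/D)V²/2g = 0.1551 m
Pipe 3: V = 0.4779 m/s, Re = 8.87×10^4, ε/D = 5.59×10^-6, f = 0.01835, h_3 = f(L/D)V²/2g = 0.1695 m
Series → Q common, losses add: H = Σh = 56.87 m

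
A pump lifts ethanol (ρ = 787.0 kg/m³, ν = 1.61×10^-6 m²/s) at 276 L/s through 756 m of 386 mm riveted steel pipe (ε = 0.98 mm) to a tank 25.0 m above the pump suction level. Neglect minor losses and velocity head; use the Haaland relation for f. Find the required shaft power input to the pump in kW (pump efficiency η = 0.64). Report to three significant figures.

V = 4Q/(πD²) = 2.359 m/s; Re = 5.65×10^5; ε/D = 0.00254; f = 0.02527
h_f = f(L/D)V²/2g = 14.03 m
Total head H = z + h_f = 25.0 + 14.03 = 39.03 m
P_hyd = ρgQH = 787.0·9.81·0.276·39.03 = 83.17 kW
P_shaft = P_hyd/η = 83.17/0.64 = 130.0 kW

P_shaft ≈ 130 kW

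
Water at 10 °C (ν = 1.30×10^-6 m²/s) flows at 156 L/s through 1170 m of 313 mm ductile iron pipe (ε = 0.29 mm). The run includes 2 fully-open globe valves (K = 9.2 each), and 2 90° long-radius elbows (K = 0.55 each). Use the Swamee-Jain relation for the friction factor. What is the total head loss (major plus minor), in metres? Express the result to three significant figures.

H_L ≈ 19.8 m

V = 4Q/(πD²) = 2.027 m/s; V²/2g = 0.2095 m
Re = 4.88×10^5, ε/D = 9.27×10^-4 → f = 0.02004 (Swamee-Jain)
Major: h_f = f(L/D)·V²/2g = 0.02004·3738·0.2095 = 15.70 m
Minor: ΣK = 19.5; h_m = ΣK·V²/2g = 4.085 m
Total H_L = 15.70 + 4.085 = 19.78 m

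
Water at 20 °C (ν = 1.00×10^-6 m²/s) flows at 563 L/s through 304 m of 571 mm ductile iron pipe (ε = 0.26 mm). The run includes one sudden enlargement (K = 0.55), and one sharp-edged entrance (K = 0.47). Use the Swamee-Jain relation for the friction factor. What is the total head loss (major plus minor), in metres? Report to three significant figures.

V = 4Q/(πD²) = 2.199 m/s; V²/2g = 0.2464 m
Re = 1.26×10^6, ε/D = 4.55×10^-4 → f = 0.01688 (Swamee-Jain)
Major: h_f = f(L/D)·V²/2g = 0.01688·532.4·0.2464 = 2.214 m
Minor: ΣK = 1.02; h_m = ΣK·V²/2g = 0.2513 m
Total H_L = 2.214 + 0.2513 = 2.465 m

H_L ≈ 2.47 m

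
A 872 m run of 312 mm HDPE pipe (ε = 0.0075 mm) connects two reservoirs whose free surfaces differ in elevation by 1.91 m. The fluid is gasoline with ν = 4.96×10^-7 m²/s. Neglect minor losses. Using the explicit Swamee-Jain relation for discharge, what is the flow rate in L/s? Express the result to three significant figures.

Swamee-Jain (Type II): Q = -0.965·√(gD⁵h_f/L)·ln[ε/(3.7D) + √(3.17ν²L/(gD³h_f))]
√(gD⁵h_f/L) = √(9.81·0.312⁵·1.91/872) = 0.007970
ε/(3.7D) = 6.50×10^-6; √(3.17ν²L/(gD³h_f)) = 3.46×10^-5
Q = -0.965·0.007970·ln(4.107×10^-5) = 0.07769 m³/s
Check: V = 1.02 m/s, Re = 6.39×10^5, f = 0.01297, h_f = 1.91 m ≈ 1.91 m ✓

Q ≈ 77.7 L/s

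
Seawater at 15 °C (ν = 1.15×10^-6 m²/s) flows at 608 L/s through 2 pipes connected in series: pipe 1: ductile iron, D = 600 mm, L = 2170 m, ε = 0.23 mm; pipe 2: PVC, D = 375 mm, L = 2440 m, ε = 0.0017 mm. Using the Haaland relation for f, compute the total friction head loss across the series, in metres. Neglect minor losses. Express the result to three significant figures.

H ≈ 121 m

Pipe 1: V = 2.150 m/s, Re = 1.12×10^6, ε/D = 3.83×10^-4, f = 0.01626, h_1 = f(L/D)V²/2g = 13.86 m
Pipe 2: V = 5.505 m/s, Re = 1.80×10^6, ε/D = 4.53×10^-6, f = 0.01064, h_2 = f(L/D)V²/2g = 107.0 m
Series → Q common, losses add: H = Σh = 120.8 m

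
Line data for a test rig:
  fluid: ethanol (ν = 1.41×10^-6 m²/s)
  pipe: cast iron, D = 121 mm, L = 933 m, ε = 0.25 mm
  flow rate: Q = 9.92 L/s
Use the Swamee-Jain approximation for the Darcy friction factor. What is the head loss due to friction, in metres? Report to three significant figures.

h_f ≈ 7.61 m

V = 4Q/(πD²) = 4·0.00992/(π·0.121²) = 0.8627 m/s
Re = VD/ν = 0.8627·0.121/1.41×10^-6 = 7.40×10^4 → turbulent
ε/D = 0.25/121 = 0.00207
Swamee-Jain: f = 0.02603
h_f = f(L/D)V²/(2g) = 0.02603·(933/0.121)·0.8627²/(2·9.81) = 7.614 m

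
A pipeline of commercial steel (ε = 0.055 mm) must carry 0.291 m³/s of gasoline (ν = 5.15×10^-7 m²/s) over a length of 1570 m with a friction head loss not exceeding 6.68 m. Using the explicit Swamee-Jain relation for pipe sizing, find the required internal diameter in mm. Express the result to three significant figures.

Swamee-Jain (Type III): D = 0.66·[ε^1.25·(LQ²/(gh_f))^4.75 + ν·Q^9.4·(L/(gh_f))^5.2]^0.04
LQ²/(gh_f) = 2.029; L/(gh_f) = 23.96
Term 1 = ε^1.25·(…)^4.75 = 1.36×10^-4; Term 2 = ν·Q^9.4·(…)^5.2 = 7.01×10^-5
D = 0.66·(1.36×10^-4 + 7.01×10^-5)^0.04 = 0.4700 m = 470 mm
Check: V = 1.68 m/s, Re = 1.53×10^6, f = 0.01336, h_f = 6.40 m ≈ 6.68 m ✓

D ≈ 470 mm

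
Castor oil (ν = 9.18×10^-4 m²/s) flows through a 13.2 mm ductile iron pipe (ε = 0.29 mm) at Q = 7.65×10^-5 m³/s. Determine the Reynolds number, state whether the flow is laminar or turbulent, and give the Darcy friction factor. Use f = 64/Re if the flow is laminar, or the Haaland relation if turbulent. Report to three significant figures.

V = 4Q/(πD²) = 0.5590 m/s
Re = VD/ν = 0.5590·0.0132/9.18×10^-4 = 8.04
Re < 2300 → laminar → f = 64/Re = 7.962

Re ≈ 8.04; laminar; f = 64/Re ≈ 7.96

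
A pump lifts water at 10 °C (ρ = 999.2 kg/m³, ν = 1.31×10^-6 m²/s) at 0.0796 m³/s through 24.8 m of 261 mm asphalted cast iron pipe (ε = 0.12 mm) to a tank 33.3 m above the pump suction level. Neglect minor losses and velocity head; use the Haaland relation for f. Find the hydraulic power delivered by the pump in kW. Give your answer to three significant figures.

P_hyd ≈ 26.1 kW

V = 4Q/(πD²) = 1.488 m/s; Re = 2.96×10^5; ε/D = 4.60×10^-4; f = 0.01785
h_f = f(L/D)V²/2g = 0.1914 m
Total head H = z + h_f = 33.3 + 0.1914 = 33.49 m
P_hyd = ρgQH = 999.2·9.81·0.0796·33.49 = 26.13 kW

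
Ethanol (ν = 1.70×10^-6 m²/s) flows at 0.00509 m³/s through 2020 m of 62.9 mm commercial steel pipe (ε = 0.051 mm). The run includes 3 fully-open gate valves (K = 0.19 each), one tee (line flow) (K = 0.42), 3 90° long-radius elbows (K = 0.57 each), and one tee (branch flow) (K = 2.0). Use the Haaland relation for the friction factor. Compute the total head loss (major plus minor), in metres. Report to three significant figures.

V = 4Q/(πD²) = 1.638 m/s; V²/2g = 0.1368 m
Re = 6.06×10^4, ε/D = 8.11×10^-4 → f = 0.02257 (Haaland)
Major: h_f = f(L/D)·V²/2g = 0.02257·32114·0.1368 = 99.14 m
Minor: ΣK = 4.70; h_m = ΣK·V²/2g = 0.6428 m
Total H_L = 99.14 + 0.6428 = 99.78 m

H_L ≈ 99.8 m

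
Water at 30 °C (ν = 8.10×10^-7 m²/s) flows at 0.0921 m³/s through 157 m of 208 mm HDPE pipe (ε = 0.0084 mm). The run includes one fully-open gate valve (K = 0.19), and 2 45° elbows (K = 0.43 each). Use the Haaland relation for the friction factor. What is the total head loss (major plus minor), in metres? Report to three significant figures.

H_L ≈ 4.05 m

V = 4Q/(πD²) = 2.710 m/s; V²/2g = 0.3744 m
Re = 6.96×10^5, ε/D = 4.04×10^-5 → f = 0.01293 (Haaland)
Major: h_f = f(L/D)·V²/2g = 0.01293·754.8·0.3744 = 3.655 m
Minor: ΣK = 1.05; h_m = ΣK·V²/2g = 0.3932 m
Total H_L = 3.655 + 0.3932 = 4.048 m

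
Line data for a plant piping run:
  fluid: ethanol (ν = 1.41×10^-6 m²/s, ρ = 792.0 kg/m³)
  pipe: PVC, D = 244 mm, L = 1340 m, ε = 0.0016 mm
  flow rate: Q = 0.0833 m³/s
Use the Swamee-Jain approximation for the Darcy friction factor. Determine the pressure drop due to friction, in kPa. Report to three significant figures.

Δp ≈ 99.2 kPa

V = 4Q/(πD²) = 4·0.0833/(π·0.244²) = 1.781 m/s
Re = VD/ν = 1.781·0.244/1.41×10^-6 = 3.08×10^5 → turbulent
ε/D = 0.0016/244 = 6.56×10^-6
Swamee-Jain: f = 0.01438
h_f = f(L/D)V²/(2g) = 0.01438·(1340/0.244)·1.781²/(2·9.81) = 12.77 m
Δp = ρg·h_f = 792.0·9.81·12.77 = 99.25 kPa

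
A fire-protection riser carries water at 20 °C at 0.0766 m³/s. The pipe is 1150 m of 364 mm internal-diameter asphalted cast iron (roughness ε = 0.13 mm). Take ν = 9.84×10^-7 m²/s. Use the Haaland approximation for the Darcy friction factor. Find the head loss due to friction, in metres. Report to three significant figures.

V = 4Q/(πD²) = 4·0.0766/(π·0.364²) = 0.7361 m/s
Re = VD/ν = 0.7361·0.364/9.84×10^-7 = 2.72×10^5 → turbulent
ε/D = 0.13/364 = 3.57×10^-4
Haaland: f = 0.01733
h_f = f(L/D)V²/(2g) = 0.01733·(1150/0.364)·0.7361²/(2·9.81) = 1.512 m

h_f ≈ 1.51 m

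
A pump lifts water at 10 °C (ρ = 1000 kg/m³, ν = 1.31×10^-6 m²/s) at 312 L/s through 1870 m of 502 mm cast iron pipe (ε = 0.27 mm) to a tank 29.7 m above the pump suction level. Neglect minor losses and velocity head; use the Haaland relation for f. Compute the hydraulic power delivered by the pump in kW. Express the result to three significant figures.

P_hyd ≈ 116 kW

V = 4Q/(πD²) = 1.576 m/s; Re = 6.04×10^5; ε/D = 5.38×10^-4; f = 0.01768
h_f = f(L/D)V²/2g = 8.343 m
Total head H = z + h_f = 29.7 + 8.343 = 38.04 m
P_hyd = ρgQH = 1000·9.81·0.312·38.04 = 116.4 kW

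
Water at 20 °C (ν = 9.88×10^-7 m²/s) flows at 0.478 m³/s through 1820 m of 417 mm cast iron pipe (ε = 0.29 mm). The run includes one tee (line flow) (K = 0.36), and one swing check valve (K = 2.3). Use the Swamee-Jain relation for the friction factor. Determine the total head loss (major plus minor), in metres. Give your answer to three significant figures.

V = 4Q/(πD²) = 3.500 m/s; V²/2g = 0.6244 m
Re = 1.48×10^6, ε/D = 6.95×10^-4 → f = 0.01836 (Swamee-Jain)
Major: h_f = f(L/D)·V²/2g = 0.01836·4365·0.6244 = 50.03 m
Minor: ΣK = 2.66; h_m = ΣK·V²/2g = 1.661 m
Total H_L = 50.03 + 1.661 = 51.69 m

H_L ≈ 51.7 m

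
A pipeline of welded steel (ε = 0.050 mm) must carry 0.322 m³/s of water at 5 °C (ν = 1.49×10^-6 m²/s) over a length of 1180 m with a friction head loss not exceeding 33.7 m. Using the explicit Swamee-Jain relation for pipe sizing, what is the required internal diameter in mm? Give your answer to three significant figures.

D ≈ 340 mm

Swamee-Jain (Type III): D = 0.66·[ε^1.25·(LQ²/(gh_f))^4.75 + ν·Q^9.4·(L/(gh_f))^5.2]^0.04
LQ²/(gh_f) = 0.3701; L/(gh_f) = 3.569
Term 1 = ε^1.25·(…)^4.75 = 3.74×10^-8; Term 2 = ν·Q^9.4·(…)^5.2 = 2.63×10^-8
D = 0.66·(3.74×10^-8 + 2.63×10^-8)^0.04 = 0.3402 m = 340 mm
Check: V = 3.54 m/s, Re = 8.09×10^5, f = 0.01437, h_f = 31.9 m ≈ 33.7 m ✓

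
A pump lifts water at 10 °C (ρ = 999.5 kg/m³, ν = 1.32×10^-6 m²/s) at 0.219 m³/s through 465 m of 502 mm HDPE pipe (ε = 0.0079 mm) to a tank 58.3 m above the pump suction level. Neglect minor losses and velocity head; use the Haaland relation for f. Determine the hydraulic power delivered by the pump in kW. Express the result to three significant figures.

P_hyd ≈ 127 kW

V = 4Q/(πD²) = 1.106 m/s; Re = 4.21×10^5; ε/D = 1.57×10^-5; f = 0.01364
h_f = f(L/D)V²/2g = 0.7883 m
Total head H = z + h_f = 58.3 + 0.7883 = 59.09 m
P_hyd = ρgQH = 999.5·9.81·0.219·59.09 = 126.9 kW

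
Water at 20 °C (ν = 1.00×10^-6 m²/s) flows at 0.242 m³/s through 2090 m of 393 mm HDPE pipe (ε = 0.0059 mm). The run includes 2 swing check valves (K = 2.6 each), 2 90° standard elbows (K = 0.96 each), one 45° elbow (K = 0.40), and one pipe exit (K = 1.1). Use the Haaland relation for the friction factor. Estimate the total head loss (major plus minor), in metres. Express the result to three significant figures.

H_L ≈ 15.0 m

V = 4Q/(πD²) = 1.995 m/s; V²/2g = 0.2029 m
Re = 7.84×10^5, ε/D = 1.50×10^-5 → f = 0.01231 (Haaland)
Major: h_f = f(L/D)·V²/2g = 0.01231·5318·0.2029 = 13.28 m
Minor: ΣK = 8.62; h_m = ΣK·V²/2g = 1.749 m
Total H_L = 13.28 + 1.749 = 15.03 m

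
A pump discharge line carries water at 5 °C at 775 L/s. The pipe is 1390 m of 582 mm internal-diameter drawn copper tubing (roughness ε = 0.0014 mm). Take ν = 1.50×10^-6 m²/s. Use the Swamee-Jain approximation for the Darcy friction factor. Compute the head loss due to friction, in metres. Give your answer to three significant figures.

h_f ≈ 11.8 m

V = 4Q/(πD²) = 4·0.775/(π·0.582²) = 2.913 m/s
Re = VD/ν = 2.913·0.582/1.50×10^-6 = 1.13×10^6 → turbulent
ε/D = 0.0014/582 = 2.41×10^-6
Swamee-Jain: f = 0.01144
h_f = f(L/D)V²/(2g) = 0.01144·(1390/0.582)·2.913²/(2·9.81) = 11.81 m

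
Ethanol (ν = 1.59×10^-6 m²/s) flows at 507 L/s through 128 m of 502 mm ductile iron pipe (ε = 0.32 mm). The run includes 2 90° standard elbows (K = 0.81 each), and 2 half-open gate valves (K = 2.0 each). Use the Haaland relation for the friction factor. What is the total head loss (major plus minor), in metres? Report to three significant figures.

H_L ≈ 3.43 m

V = 4Q/(πD²) = 2.562 m/s; V²/2g = 0.3344 m
Re = 8.09×10^5, ε/D = 6.37×10^-4 → f = 0.01814 (Haaland)
Major: h_f = f(L/D)·V²/2g = 0.01814·255.0·0.3344 = 1.547 m
Minor: ΣK = 5.62; h_m = ΣK·V²/2g = 1.880 m
Total H_L = 1.547 + 1.880 = 3.426 m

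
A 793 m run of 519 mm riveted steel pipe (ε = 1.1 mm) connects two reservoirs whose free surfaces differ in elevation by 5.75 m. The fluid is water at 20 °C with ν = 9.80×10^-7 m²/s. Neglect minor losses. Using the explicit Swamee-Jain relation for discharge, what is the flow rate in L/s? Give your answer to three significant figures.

Q ≈ 371 L/s

Swamee-Jain (Type II): Q = -0.965·√(gD⁵h_f/L)·ln[ε/(3.7D) + √(3.17ν²L/(gD³h_f))]
√(gD⁵h_f/L) = √(9.81·0.519⁵·5.75/793) = 0.05175
ε/(3.7D) = 5.73×10^-4; √(3.17ν²L/(gD³h_f)) = 1.75×10^-5
Q = -0.965·0.05175·ln(5.903×10^-4) = 0.3713 m³/s
Check: V = 1.76 m/s, Re = 9.30×10^5, f = 0.02405, h_f = 5.77 m ≈ 5.75 m ✓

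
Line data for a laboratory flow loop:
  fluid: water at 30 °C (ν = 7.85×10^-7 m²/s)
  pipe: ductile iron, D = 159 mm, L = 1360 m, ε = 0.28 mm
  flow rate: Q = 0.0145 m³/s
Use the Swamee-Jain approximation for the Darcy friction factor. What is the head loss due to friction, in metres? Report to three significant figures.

h_f ≈ 5.61 m

V = 4Q/(πD²) = 4·0.0145/(π·0.159²) = 0.7303 m/s
Re = VD/ν = 0.7303·0.159/7.85×10^-7 = 1.48×10^5 → turbulent
ε/D = 0.28/159 = 0.00176
Swamee-Jain: f = 0.02412
h_f = f(L/D)V²/(2g) = 0.02412·(1360/0.159)·0.7303²/(2·9.81) = 5.608 m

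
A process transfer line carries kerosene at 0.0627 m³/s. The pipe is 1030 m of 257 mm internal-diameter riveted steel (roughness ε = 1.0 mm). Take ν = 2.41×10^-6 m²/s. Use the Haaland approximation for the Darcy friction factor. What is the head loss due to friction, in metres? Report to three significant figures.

V = 4Q/(πD²) = 4·0.0627/(π·0.257²) = 1.209 m/s
Re = VD/ν = 1.209·0.257/2.41×10^-6 = 1.29×10^5 → turbulent
ε/D = 1.0/257 = 0.00389
Haaland: f = 0.02902
h_f = f(L/D)V²/(2g) = 0.02902·(1030/0.257)·1.209²/(2·9.81) = 8.661 m

h_f ≈ 8.66 m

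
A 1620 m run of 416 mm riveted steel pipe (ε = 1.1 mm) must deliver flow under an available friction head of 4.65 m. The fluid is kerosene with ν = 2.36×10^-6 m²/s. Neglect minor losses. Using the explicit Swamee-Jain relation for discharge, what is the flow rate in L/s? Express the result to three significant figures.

Swamee-Jain (Type II): Q = -0.965·√(gD⁵h_f/L)·ln[ε/(3.7D) + √(3.17ν²L/(gD³h_f))]
√(gD⁵h_f/L) = √(9.81·0.416⁵·4.65/1620) = 0.01873
ε/(3.7D) = 7.15×10^-4; √(3.17ν²L/(gD³h_f)) = 9.33×10^-5
Q = -0.965·0.01873·ln(8.080×10^-4) = 0.1287 m³/s
Check: V = 0.947 m/s, Re = 1.67×10^5, f = 0.02633, h_f = 4.69 m ≈ 4.65 m ✓

Q ≈ 129 L/s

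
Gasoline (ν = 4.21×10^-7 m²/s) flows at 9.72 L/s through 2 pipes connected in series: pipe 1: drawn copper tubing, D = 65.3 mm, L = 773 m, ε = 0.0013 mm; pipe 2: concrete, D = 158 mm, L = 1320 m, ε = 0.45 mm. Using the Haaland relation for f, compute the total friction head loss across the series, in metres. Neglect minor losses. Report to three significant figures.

H ≈ 71.5 m

Pipe 1: V = 2.902 m/s, Re = 4.50×10^5, ε/D = 1.99×10^-5, f = 0.01353, h_1 = f(L/D)V²/2g = 68.77 m
Pipe 2: V = 0.4957 m/s, Re = 1.86×10^5, ε/D = 0.00285, f = 0.02651, h_2 = f(L/D)V²/2g = 2.774 m
Series → Q common, losses add: H = Σh = 71.54 m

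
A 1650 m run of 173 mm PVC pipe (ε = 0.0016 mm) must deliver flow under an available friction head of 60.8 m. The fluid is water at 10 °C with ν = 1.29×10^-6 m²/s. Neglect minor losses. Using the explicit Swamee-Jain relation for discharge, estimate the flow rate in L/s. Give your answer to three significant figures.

Q ≈ 70.8 L/s

Swamee-Jain (Type II): Q = -0.965·√(gD⁵h_f/L)·ln[ε/(3.7D) + √(3.17ν²L/(gD³h_f))]
√(gD⁵h_f/L) = √(9.81·0.173⁵·60.8/1650) = 0.007484
ε/(3.7D) = 2.50×10^-6; √(3.17ν²L/(gD³h_f)) = 5.31×10^-5
Q = -0.965·0.007484·ln(5.559×10^-5) = 0.07076 m³/s
Check: V = 3.01 m/s, Re = 4.04×10^5, f = 0.01374, h_f = 60.5 m ≈ 60.8 m ✓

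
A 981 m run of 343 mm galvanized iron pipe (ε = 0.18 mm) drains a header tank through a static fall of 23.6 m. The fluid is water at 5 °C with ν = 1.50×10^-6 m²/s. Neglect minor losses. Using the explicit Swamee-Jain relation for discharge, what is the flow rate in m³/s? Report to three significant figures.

Q ≈ 0.281 m³/s

Swamee-Jain (Type II): Q = -0.965·√(gD⁵h_f/L)·ln[ε/(3.7D) + √(3.17ν²L/(gD³h_f))]
√(gD⁵h_f/L) = √(9.81·0.343⁵·23.6/981) = 0.03347
ε/(3.7D) = 1.42×10^-4; √(3.17ν²L/(gD³h_f)) = 2.74×10^-5
Q = -0.965·0.03347·ln(1.692×10^-4) = 0.2805 m³/s
Check: V = 3.04 m/s, Re = 6.94×10^5, f = 0.01768, h_f = 23.8 m ≈ 23.6 m ✓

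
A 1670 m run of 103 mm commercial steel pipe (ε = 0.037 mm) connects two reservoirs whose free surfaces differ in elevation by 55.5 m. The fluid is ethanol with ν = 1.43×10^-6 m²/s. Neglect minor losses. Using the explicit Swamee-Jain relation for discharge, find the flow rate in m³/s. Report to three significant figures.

Swamee-Jain (Type II): Q = -0.965·√(gD⁵h_f/L)·ln[ε/(3.7D) + √(3.17ν²L/(gD³h_f))]
√(gD⁵h_f/L) = √(9.81·0.103⁵·55.5/1670) = 0.001944
ε/(3.7D) = 9.71×10^-5; √(3.17ν²L/(gD³h_f)) = 1.35×10^-4
Q = -0.965·0.001944·ln(2.320×10^-4) = 0.01570 m³/s
Check: V = 1.88 m/s, Re = 1.36×10^5, f = 0.01898, h_f = 55.7 m ≈ 55.5 m ✓

Q ≈ 0.0157 m³/s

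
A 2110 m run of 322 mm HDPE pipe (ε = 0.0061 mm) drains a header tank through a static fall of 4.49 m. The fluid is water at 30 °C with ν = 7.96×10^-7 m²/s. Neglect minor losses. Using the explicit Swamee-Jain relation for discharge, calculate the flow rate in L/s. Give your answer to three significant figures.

Swamee-Jain (Type II): Q = -0.965·√(gD⁵h_f/L)·ln[ε/(3.7D) + √(3.17ν²L/(gD³h_f))]
√(gD⁵h_f/L) = √(9.81·0.322⁵·4.49/2110) = 0.008501
ε/(3.7D) = 5.12×10^-6; √(3.17ν²L/(gD³h_f)) = 5.37×10^-5
Q = -0.965·0.008501·ln(5.880×10^-5) = 0.07991 m³/s
Check: V = 0.981 m/s, Re = 3.97×10^5, f = 0.01391, h_f = 4.47 m ≈ 4.49 m ✓

Q ≈ 79.9 L/s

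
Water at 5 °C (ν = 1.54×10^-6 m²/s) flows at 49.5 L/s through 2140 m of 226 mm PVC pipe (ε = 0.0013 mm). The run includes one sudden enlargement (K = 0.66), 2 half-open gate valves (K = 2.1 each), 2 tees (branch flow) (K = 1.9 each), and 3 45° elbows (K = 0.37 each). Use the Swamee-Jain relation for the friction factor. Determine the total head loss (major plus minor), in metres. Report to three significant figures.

V = 4Q/(πD²) = 1.234 m/s; V²/2g = 0.07761 m
Re = 1.81×10^5, ε/D = 5.75×10^-6 → f = 0.01589 (Swamee-Jain)
Major: h_f = f(L/D)·V²/2g = 0.01589·9469·0.07761 = 11.67 m
Minor: ΣK = 9.77; h_m = ΣK·V²/2g = 0.7582 m
Total H_L = 11.67 + 0.7582 = 12.43 m

H_L ≈ 12.4 m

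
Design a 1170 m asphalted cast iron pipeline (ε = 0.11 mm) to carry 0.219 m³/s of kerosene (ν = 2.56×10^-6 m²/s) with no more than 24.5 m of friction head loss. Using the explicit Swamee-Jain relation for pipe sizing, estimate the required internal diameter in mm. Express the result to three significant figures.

D ≈ 323 mm

Swamee-Jain (Type III): D = 0.66·[ε^1.25·(LQ²/(gh_f))^4.75 + ν·Q^9.4·(L/(gh_f))^5.2]^0.04
LQ²/(gh_f) = 0.2335; L/(gh_f) = 4.868
Term 1 = ε^1.25·(…)^4.75 = 1.12×10^-8; Term 2 = ν·Q^9.4·(…)^5.2 = 6.06×10^-9
D = 0.66·(1.12×10^-8 + 6.06×10^-9)^0.04 = 0.3229 m = 323 mm
Check: V = 2.67 m/s, Re = 3.37×10^5, f = 0.01717, h_f = 22.7 m ≈ 24.5 m ✓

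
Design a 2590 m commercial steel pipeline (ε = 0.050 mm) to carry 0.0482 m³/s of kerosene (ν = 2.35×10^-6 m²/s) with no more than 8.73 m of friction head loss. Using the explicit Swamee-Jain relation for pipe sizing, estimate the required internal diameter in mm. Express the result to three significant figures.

Swamee-Jain (Type III): D = 0.66·[ε^1.25·(LQ²/(gh_f))^4.75 + ν·Q^9.4·(L/(gh_f))^5.2]^0.04
LQ²/(gh_f) = 0.07026; L/(gh_f) = 30.24
Term 1 = ε^1.25·(…)^4.75 = 1.40×10^-11; Term 2 = ν·Q^9.4·(…)^5.2 = 4.91×10^-11
D = 0.66·(1.40×10^-11 + 4.91×10^-11)^0.04 = 0.2579 m = 258 mm
Check: V = 0.922 m/s, Re = 1.01×10^5, f = 0.01892, h_f = 8.24 m ≈ 8.73 m ✓

D ≈ 258 mm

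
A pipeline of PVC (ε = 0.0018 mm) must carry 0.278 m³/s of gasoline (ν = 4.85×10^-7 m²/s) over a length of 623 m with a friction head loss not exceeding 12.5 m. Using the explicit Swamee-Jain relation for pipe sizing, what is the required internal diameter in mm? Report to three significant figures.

Swamee-Jain (Type III): D = 0.66·[ε^1.25·(LQ²/(gh_f))^4.75 + ν·Q^9.4·(L/(gh_f))^5.2]^0.04
LQ²/(gh_f) = 0.3926; L/(gh_f) = 5.081
Term 1 = ε^1.25·(…)^4.75 = 7.77×10^-10; Term 2 = ν·Q^9.4·(…)^5.2 = 1.35×10^-8
D = 0.66·(7.77×10^-10 + 1.35×10^-8)^0.04 = 0.3204 m = 320 mm
Check: V = 3.45 m/s, Re = 2.28×10^6, f = 0.01039, h_f = 12.2 m ≈ 12.5 m ✓

D ≈ 320 mm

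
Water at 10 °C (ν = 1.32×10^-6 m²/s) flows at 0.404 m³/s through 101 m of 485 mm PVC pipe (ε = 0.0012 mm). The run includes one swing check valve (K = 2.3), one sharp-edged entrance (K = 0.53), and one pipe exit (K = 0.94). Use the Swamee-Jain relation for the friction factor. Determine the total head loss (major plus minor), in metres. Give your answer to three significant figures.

V = 4Q/(πD²) = 2.187 m/s; V²/2g = 0.2437 m
Re = 8.03×10^5, ε/D = 2.47×10^-6 → f = 0.01210 (Swamee-Jain)
Major: h_f = f(L/D)·V²/2g = 0.01210·208.2·0.2437 = 0.6142 m
Minor: ΣK = 3.77; h_m = ΣK·V²/2g = 0.9189 m
Total H_L = 0.6142 + 0.9189 = 1.533 m

H_L ≈ 1.53 m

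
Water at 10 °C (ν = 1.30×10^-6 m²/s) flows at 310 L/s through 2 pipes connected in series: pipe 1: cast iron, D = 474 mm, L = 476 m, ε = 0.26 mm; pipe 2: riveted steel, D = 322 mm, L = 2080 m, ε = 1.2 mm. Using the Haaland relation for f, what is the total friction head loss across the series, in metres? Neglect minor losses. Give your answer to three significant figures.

Pipe 1: V = 1.757 m/s, Re = 6.41×10^5, ε/D = 5.49×10^-4, f = 0.01771, h_1 = f(L/D)V²/2g = 2.798 m
Pipe 2: V = 3.807 m/s, Re = 9.43×10^5, ε/D = 0.00373, f = 0.02800, h_2 = f(L/D)V²/2g = 133.6 m
Series → Q common, losses add: H = Σh = 136.4 m

H ≈ 136 m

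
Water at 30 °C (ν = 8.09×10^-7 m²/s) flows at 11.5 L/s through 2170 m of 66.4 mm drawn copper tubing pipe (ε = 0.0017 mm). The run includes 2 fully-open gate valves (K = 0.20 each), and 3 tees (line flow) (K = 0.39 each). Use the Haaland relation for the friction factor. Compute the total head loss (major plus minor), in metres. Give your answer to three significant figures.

V = 4Q/(πD²) = 3.321 m/s; V²/2g = 0.5621 m
Re = 2.73×10^5, ε/D = 2.56×10^-5 → f = 0.01481 (Haaland)
Major: h_f = f(L/D)·V²/2g = 0.01481·32681·0.5621 = 272.0 m
Minor: ΣK = 1.57; h_m = ΣK·V²/2g = 0.8826 m
Total H_L = 272.0 + 0.8826 = 272.9 m

H_L ≈ 273 m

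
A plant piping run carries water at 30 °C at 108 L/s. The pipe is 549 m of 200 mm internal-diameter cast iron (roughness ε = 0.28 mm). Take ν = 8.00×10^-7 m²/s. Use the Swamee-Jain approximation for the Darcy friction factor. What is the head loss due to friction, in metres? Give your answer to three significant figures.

V = 4Q/(πD²) = 4·0.108/(π·0.200²) = 3.438 m/s
Re = VD/ν = 3.438·0.200/8.00×10^-7 = 8.59×10^5 → turbulent
ε/D = 0.28/200 = 0.00140
Swamee-Jain: f = 0.02172
h_f = f(L/D)V²/(2g) = 0.02172·(549/0.200)·3.438²/(2·9.81) = 35.91 m

h_f ≈ 35.9 m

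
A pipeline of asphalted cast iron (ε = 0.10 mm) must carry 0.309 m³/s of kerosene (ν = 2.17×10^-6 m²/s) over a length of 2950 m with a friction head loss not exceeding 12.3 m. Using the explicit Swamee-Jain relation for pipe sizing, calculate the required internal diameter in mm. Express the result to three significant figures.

Swamee-Jain (Type III): D = 0.66·[ε^1.25·(LQ²/(gh_f))^4.75 + ν·Q^9.4·(L/(gh_f))^5.2]^0.04
LQ²/(gh_f) = 2.334; L/(gh_f) = 24.45
Term 1 = ε^1.25·(…)^4.75 = 5.61×10^-4; Term 2 = ν·Q^9.4·(…)^5.2 = 5.77×10^-4
D = 0.66·(5.61×10^-4 + 5.77×10^-4)^0.04 = 0.5032 m = 503 mm
Check: V = 1.55 m/s, Re = 3.60×10^5, f = 0.01598, h_f = 11.5 m ≈ 12.3 m ✓

D ≈ 503 mm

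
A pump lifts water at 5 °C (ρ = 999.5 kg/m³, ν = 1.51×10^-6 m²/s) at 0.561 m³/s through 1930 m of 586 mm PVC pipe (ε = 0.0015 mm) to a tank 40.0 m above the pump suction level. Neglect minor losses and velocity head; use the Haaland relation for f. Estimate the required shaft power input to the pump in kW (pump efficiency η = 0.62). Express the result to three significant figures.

V = 4Q/(πD²) = 2.080 m/s; Re = 8.07×10^5; ε/D = 2.56×10^-6; f = 0.01205
h_f = f(L/D)V²/2g = 8.752 m
Total head H = z + h_f = 40.0 + 8.752 = 48.75 m
P_hyd = ρgQH = 999.5·9.81·0.561·48.75 = 268.2 kW
P_shaft = P_hyd/η = 268.2/0.62 = 432.5 kW

P_shaft ≈ 433 kW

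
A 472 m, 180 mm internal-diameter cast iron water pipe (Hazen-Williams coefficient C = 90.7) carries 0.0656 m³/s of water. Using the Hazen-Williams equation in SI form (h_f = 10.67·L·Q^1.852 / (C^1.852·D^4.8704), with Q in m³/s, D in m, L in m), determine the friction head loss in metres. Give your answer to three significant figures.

h_f ≈ 32.6 m

h_f = 10.67·472·0.0656^1.852 / (90.7^1.852·0.180^4.8704) = 32.56 m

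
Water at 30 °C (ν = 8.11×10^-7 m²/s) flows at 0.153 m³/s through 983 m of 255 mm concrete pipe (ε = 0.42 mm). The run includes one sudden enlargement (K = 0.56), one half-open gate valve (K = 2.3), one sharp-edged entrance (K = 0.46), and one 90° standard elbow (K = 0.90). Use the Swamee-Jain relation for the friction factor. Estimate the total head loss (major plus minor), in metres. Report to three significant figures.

H_L ≈ 41.7 m

V = 4Q/(πD²) = 2.996 m/s; V²/2g = 0.4574 m
Re = 9.42×10^5, ε/D = 0.00165 → f = 0.02256 (Swamee-Jain)
Major: h_f = f(L/D)·V²/2g = 0.02256·3855·0.4574 = 39.79 m
Minor: ΣK = 4.22; h_m = ΣK·V²/2g = 1.930 m
Total H_L = 39.79 + 1.930 = 41.72 m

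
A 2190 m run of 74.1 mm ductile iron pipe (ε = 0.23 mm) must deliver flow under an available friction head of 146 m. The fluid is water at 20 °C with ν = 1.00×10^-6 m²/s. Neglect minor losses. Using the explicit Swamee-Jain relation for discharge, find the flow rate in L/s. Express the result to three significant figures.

Q ≈ 8.12 L/s

Swamee-Jain (Type II): Q = -0.965·√(gD⁵h_f/L)·ln[ε/(3.7D) + √(3.17ν²L/(gD³h_f))]
√(gD⁵h_f/L) = √(9.81·0.0741⁵·146/2190) = 0.001209
ε/(3.7D) = 8.39×10^-4; √(3.17ν²L/(gD³h_f)) = 1.09×10^-4
Q = -0.965·0.001209·ln(9.480×10^-4) = 0.008120 m³/s
Check: V = 1.88 m/s, Re = 1.40×10^5, f = 0.02756, h_f = 147 m ≈ 146 m ✓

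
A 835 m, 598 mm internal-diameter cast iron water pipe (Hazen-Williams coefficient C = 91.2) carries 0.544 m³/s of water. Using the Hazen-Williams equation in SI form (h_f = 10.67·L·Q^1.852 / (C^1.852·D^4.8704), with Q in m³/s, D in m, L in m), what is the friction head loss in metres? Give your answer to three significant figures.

h_f = 10.67·835·0.544^1.852 / (91.2^1.852·0.598^4.8704) = 8.276 m

h_f ≈ 8.28 m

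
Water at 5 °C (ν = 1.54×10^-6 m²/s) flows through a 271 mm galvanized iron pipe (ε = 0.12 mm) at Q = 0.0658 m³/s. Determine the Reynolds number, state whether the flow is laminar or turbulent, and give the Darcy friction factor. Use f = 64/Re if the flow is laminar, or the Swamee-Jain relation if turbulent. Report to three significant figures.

V = 4Q/(πD²) = 1.141 m/s
Re = VD/ν = 1.141·0.271/1.54×10^-6 = 2.01×10^5
Re > 4000 → turbulent; ε/D = 4.43×10^-4
Swamee-Jain: f = 0.01862

Re ≈ 2.01×10^5; turbulent; f ≈ 0.0186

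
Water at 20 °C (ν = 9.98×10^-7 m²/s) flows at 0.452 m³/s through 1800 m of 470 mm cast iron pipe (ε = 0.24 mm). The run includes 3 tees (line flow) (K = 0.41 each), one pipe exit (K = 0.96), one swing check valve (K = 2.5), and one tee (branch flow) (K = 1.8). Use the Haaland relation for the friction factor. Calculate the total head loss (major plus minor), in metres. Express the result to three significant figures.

V = 4Q/(πD²) = 2.605 m/s; V²/2g = 0.3459 m
Re = 1.23×10^6, ε/D = 5.11×10^-4 → f = 0.01717 (Haaland)
Major: h_f = f(L/D)·V²/2g = 0.01717·3830·0.3459 = 22.75 m
Minor: ΣK = 6.49; h_m = ΣK·V²/2g = 2.245 m
Total H_L = 22.75 + 2.245 = 24.99 m

H_L ≈ 25.0 m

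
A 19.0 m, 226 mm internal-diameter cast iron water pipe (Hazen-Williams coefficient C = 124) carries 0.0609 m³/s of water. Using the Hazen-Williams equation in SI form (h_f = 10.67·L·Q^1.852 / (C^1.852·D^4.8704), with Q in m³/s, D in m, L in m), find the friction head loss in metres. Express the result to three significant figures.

h_f ≈ 0.211 m

h_f = 10.67·19.0·0.0609^1.852 / (124^1.852·0.226^4.8704) = 0.2112 m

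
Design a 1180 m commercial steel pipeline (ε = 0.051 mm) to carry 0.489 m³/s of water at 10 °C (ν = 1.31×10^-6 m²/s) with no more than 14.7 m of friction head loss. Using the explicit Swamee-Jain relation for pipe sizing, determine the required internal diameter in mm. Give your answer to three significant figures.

D ≈ 469 mm

Swamee-Jain (Type III): D = 0.66·[ε^1.25·(LQ²/(gh_f))^4.75 + ν·Q^9.4·(L/(gh_f))^5.2]^0.04
LQ²/(gh_f) = 1.957; L/(gh_f) = 8.183
Term 1 = ε^1.25·(…)^4.75 = 1.05×10^-4; Term 2 = ν·Q^9.4·(…)^5.2 = 8.79×10^-5
D = 0.66·(1.05×10^-4 + 8.79×10^-5)^0.04 = 0.4687 m = 469 mm
Check: V = 2.83 m/s, Re = 1.01×10^6, f = 0.01362, h_f = 14.0 m ≈ 14.7 m ✓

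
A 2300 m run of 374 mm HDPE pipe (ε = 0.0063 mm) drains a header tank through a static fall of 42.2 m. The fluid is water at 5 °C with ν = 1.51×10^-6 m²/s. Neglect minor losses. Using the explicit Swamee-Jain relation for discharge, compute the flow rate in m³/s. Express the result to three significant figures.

Swamee-Jain (Type II): Q = -0.965·√(gD⁵h_f/L)·ln[ε/(3.7D) + √(3.17ν²L/(gD³h_f))]
√(gD⁵h_f/L) = √(9.81·0.374⁵·42.2/2300) = 0.03629
ε/(3.7D) = 4.55×10^-6; √(3.17ν²L/(gD³h_f)) = 2.77×10^-5
Q = -0.965·0.03629·ln(3.226×10^-5) = 0.3622 m³/s
Check: V = 3.30 m/s, Re = 8.17×10^5, f = 0.01237, h_f = 42.1 m ≈ 42.2 m ✓

Q ≈ 0.362 m³/s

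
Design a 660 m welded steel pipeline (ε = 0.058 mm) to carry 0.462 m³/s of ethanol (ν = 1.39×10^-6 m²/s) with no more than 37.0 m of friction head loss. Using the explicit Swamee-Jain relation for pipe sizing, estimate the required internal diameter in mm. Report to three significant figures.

D ≈ 343 mm

Swamee-Jain (Type III): D = 0.66·[ε^1.25·(LQ²/(gh_f))^4.75 + ν·Q^9.4·(L/(gh_f))^5.2]^0.04
LQ²/(gh_f) = 0.3881; L/(gh_f) = 1.818
Term 1 = ε^1.25·(…)^4.75 = 5.65×10^-8; Term 2 = ν·Q^9.4·(…)^5.2 = 2.19×10^-8
D = 0.66·(5.65×10^-8 + 2.19×10^-8)^0.04 = 0.3430 m = 343 mm
Check: V = 5.00 m/s, Re = 1.23×10^6, f = 0.01424, h_f = 34.9 m ≈ 37.0 m ✓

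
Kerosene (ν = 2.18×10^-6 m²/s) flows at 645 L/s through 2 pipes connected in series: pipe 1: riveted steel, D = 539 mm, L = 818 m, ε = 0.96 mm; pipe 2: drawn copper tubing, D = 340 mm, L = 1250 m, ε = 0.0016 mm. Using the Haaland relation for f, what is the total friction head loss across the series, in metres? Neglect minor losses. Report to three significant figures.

H ≈ 123 m

Pipe 1: V = 2.827 m/s, Re = 6.99×10^5, ε/D = 0.00178, f = 0.02301, h_1 = f(L/D)V²/2g = 14.22 m
Pipe 2: V = 7.104 m/s, Re = 1.11×10^6, ε/D = 4.71×10^-6, f = 0.01148, h_2 = f(L/D)V²/2g = 108.5 m
Series → Q common, losses add: H = Σh = 122.7 m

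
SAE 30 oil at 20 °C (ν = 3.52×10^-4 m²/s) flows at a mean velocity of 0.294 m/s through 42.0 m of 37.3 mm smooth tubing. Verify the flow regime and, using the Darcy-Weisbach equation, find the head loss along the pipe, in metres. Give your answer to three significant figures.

h_f ≈ 10.2 m

Re = VD/ν = 0.294·0.03730/3.52×10^-4 = 31.2 → laminar (Re < 2300)
f = 64/Re = 2.054
h_f = f(L/D)V²/(2g) = 2.054·(42.0/0.03730)·0.294²/(2·9.81) = 10.19 m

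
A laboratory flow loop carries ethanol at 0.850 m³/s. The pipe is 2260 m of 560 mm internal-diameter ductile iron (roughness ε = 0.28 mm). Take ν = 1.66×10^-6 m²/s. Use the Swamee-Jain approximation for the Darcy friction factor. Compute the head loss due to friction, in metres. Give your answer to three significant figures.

V = 4Q/(πD²) = 4·0.850/(π·0.560²) = 3.451 m/s
Re = VD/ν = 3.451·0.560/1.66×10^-6 = 1.16×10^6 → turbulent
ε/D = 0.28/560 = 5.00×10^-4
Swamee-Jain: f = 0.01723
h_f = f(L/D)V²/(2g) = 0.01723·(2260/0.560)·3.451²/(2·9.81) = 42.20 m

h_f ≈ 42.2 m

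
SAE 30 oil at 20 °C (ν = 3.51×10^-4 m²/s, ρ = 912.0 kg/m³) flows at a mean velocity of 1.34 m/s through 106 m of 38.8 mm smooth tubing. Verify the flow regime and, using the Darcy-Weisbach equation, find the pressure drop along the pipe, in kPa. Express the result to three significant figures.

Re = VD/ν = 1.34·0.03880/3.51×10^-4 = 148 → laminar (Re < 2300)
f = 64/Re = 0.4321
h_f = f(L/D)V²/(2g) = 0.4321·(106/0.03880)·1.34²/(2·9.81) = 108.0 m
Δp = ρg·h_f = 912.0·9.81·108.0 = 966.5 kPa

Δp ≈ 966 kPa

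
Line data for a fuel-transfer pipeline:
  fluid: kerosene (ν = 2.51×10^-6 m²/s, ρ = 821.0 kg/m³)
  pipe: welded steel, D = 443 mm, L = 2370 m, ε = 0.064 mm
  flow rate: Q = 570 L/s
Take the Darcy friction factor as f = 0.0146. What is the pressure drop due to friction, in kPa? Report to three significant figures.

V = 4Q/(πD²) = 4·0.570/(π·0.443²) = 3.698 m/s
h_f = f(L/D)V²/(2g) = 0.01460·(2370/0.443)·3.698²/(2·9.81) = 54.44 m
Δp = ρg·h_f = 821.0·9.81·54.44 = 438.5 kPa

Δp ≈ 438 kPa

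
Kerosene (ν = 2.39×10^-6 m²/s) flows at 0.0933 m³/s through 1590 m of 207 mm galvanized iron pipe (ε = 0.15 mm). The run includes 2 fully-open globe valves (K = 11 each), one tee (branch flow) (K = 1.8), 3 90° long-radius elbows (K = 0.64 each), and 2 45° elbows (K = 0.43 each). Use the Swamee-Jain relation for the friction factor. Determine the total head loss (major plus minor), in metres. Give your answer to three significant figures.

H_L ≈ 69.9 m

V = 4Q/(πD²) = 2.772 m/s; V²/2g = 0.3917 m
Re = 2.40×10^5, ε/D = 7.25×10^-4 → f = 0.01978 (Swamee-Jain)
Major: h_f = f(L/D)·V²/2g = 0.01978·7681·0.3917 = 59.51 m
Minor: ΣK = 26.6; h_m = ΣK·V²/2g = 10.41 m
Total H_L = 59.51 + 10.41 = 69.92 m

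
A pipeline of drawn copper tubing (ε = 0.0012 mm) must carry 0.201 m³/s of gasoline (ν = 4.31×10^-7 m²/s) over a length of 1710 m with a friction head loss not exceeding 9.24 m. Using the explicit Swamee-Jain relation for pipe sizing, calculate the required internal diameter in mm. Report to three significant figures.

D ≈ 370 mm

Swamee-Jain (Type III): D = 0.66·[ε^1.25·(LQ²/(gh_f))^4.75 + ν·Q^9.4·(L/(gh_f))^5.2]^0.04
LQ²/(gh_f) = 0.7622; L/(gh_f) = 18.86
Term 1 = ε^1.25·(…)^4.75 = 1.09×10^-8; Term 2 = ν·Q^9.4·(…)^5.2 = 5.22×10^-7
D = 0.66·(1.09×10^-8 + 5.22×10^-7)^0.04 = 0.3704 m = 370 mm
Check: V = 1.87 m/s, Re = 1.60×10^6, f = 0.01085, h_f = 8.89 m ≈ 9.24 m ✓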